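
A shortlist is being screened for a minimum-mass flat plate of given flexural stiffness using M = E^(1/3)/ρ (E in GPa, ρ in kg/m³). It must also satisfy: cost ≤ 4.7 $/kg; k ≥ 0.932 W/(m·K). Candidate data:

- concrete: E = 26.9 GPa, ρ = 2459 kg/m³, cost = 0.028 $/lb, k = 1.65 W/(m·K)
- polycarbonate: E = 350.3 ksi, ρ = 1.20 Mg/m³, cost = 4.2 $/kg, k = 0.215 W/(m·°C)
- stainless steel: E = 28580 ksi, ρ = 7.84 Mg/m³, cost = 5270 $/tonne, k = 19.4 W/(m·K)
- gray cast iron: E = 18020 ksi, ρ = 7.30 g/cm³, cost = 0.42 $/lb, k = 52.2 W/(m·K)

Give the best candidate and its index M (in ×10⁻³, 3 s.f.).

Screen on constraints: cost ≤ 4.7 $/kg; k ≥ 0.932 W/(m·K). Survivors: concrete, gray cast iron.
In SI units:
  concrete: E = 26.90 GPa, ρ = 2459 kg/m³
  gray cast iron: E = 124.2 GPa, ρ = 7300 kg/m³
  concrete: M = 1.22×10⁻³
  gray cast iron: M = 0.684×10⁻³
The maximum is for concrete.

concrete, M = 1.22×10⁻³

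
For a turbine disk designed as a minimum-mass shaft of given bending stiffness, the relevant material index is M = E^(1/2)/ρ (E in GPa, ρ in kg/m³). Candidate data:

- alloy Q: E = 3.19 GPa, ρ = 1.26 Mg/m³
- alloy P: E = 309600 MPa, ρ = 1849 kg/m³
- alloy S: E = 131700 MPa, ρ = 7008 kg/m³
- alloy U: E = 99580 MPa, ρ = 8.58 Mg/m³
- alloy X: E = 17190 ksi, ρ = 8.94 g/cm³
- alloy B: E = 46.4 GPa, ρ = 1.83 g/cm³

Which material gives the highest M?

alloy P

Normalizing units and computing the index:
  alloy Q: E = 3.190 GPa, ρ = 1260 kg/m³
  alloy P: E = 309.6 GPa, ρ = 1849 kg/m³
  alloy S: E = 131.7 GPa, ρ = 7008 kg/m³
  alloy U: E = 99.58 GPa, ρ = 8580 kg/m³
  alloy X: E = 118.5 GPa, ρ = 8940 kg/m³
  alloy B: E = 46.40 GPa, ρ = 1830 kg/m³
  alloy P: M = 9.52×10⁻³
  alloy B: M = 3.72×10⁻³
  alloy S: M = 1.64×10⁻³
  alloy Q: M = 1.42×10⁻³
  alloy X: M = 1.22×10⁻³
  alloy U: M = 1.16×10⁻³
Alloy P ranks first.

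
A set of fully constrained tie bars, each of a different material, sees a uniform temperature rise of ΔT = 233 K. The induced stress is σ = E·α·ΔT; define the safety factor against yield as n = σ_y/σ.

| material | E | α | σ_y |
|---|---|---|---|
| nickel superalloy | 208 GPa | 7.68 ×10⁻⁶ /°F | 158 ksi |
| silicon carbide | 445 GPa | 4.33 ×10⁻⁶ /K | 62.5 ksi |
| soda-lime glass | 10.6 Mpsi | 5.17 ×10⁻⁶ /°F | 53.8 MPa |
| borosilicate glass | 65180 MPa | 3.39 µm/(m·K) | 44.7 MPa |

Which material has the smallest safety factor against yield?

soda-lime glass

In consistent units (E in GPa, α in ×10⁻⁶/K, σ_y in MPa):
  nickel superalloy: E = 208.0, α = 13.8, σ_y = 1089 → σ = 670 MPa, n = 1.63
  silicon carbide: E = 445.0, α = 4.33, σ_y = 430.9 → σ = 449 MPa, n = 0.960
  soda-lime glass: E = 73.08, α = 9.31, σ_y = 53.80 → σ = 158 MPa, n = 0.339
  borosilicate glass: E = 65.18, α = 3.39, σ_y = 44.70 → σ = 51.5 MPa, n = 0.868
The minimum is soda-lime glass at n = 0.339.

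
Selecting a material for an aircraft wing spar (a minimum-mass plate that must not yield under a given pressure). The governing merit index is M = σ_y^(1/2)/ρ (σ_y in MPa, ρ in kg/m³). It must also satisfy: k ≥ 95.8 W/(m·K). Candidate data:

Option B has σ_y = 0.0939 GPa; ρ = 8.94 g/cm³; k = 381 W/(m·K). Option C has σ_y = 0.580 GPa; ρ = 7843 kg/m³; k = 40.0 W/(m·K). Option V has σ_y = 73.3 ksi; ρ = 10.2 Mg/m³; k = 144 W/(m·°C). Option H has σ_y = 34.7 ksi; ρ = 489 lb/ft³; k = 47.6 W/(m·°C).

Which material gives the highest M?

Screen on constraints: k ≥ 95.8 W/(m·K). Survivors: option B, option V.
After converting to SI:
  option B: σ_y = 93.90 MPa, ρ = 8940 kg/m³
  option V: σ_y = 505.4 MPa, ρ = 10200 kg/m³
  option V: M = 2.20×10⁻³
  option B: M = 1.08×10⁻³
Highest index: option V.

option V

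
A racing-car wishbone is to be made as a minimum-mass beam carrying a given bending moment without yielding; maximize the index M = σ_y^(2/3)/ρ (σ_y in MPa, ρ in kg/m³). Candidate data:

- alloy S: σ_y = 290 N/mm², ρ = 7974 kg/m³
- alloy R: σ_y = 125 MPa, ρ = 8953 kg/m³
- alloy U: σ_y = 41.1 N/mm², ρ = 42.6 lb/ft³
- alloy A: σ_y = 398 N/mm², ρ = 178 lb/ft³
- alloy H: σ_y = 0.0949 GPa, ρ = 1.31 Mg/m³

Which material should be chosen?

In SI units:
  alloy S: σ_y = 290.0 MPa, ρ = 7974 kg/m³
  alloy R: σ_y = 125.0 MPa, ρ = 8953 kg/m³
  alloy U: σ_y = 41.10 MPa, ρ = 682.4 kg/m³
  alloy A: σ_y = 398.0 MPa, ρ = 2851 kg/m³
  alloy H: σ_y = 94.90 MPa, ρ = 1310 kg/m³
  alloy A: M = 19.0×10⁻³
  alloy U: M = 17.5×10⁻³
  alloy H: M = 15.9×10⁻³
  alloy S: M = 5.49×10⁻³
  alloy R: M = 2.79×10⁻³
Alloy A has the largest M.

alloy A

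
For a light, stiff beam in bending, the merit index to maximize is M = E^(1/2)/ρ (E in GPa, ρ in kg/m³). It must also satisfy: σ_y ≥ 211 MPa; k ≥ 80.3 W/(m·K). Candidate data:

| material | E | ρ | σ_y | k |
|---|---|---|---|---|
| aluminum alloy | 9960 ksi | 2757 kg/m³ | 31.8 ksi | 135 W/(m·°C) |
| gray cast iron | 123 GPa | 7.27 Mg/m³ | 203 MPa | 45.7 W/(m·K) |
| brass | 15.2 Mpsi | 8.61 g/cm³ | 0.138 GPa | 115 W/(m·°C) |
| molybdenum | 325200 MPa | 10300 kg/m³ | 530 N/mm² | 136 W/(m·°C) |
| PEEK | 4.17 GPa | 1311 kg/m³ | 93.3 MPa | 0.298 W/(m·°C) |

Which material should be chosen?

aluminum alloy

Screen on constraints: σ_y ≥ 211 MPa; k ≥ 80.3 W/(m·K). Survivors: aluminum alloy, molybdenum.
Convert each candidate to consistent units, then evaluate M:
  aluminum alloy: E = 68.67 GPa, ρ = 2757 kg/m³
  molybdenum: E = 325.2 GPa, ρ = 10300 kg/m³
  aluminum alloy: M = 3.01×10⁻³
  molybdenum: M = 1.75×10⁻³
Aluminum alloy ranks first.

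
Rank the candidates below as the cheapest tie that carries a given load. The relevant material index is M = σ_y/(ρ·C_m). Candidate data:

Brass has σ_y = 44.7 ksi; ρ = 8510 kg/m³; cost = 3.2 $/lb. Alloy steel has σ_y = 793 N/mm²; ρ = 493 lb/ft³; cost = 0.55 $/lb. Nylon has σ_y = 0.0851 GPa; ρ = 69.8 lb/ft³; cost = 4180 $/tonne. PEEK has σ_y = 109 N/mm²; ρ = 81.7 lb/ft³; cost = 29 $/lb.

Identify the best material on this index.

After converting to SI:
  brass: σ_y = 308.2 MPa, ρ = 8510 kg/m³, cost = 7.055 $/kg
  alloy steel: σ_y = 793.0 MPa, ρ = 7897 kg/m³, cost = 1.213 $/kg
  nylon: σ_y = 85.10 MPa, ρ = 1118 kg/m³, cost = 4.180 $/kg
  PEEK: σ_y = 109.0 MPa, ρ = 1309 kg/m³, cost = 63.93 $/kg
  alloy steel: M = 82.8 kN·m per $
  nylon: M = 18.2 kN·m per $
  brass: M = 5.13 kN·m per $
  PEEK: M = 1.30 kN·m per $
The maximum is for alloy steel.

alloy steel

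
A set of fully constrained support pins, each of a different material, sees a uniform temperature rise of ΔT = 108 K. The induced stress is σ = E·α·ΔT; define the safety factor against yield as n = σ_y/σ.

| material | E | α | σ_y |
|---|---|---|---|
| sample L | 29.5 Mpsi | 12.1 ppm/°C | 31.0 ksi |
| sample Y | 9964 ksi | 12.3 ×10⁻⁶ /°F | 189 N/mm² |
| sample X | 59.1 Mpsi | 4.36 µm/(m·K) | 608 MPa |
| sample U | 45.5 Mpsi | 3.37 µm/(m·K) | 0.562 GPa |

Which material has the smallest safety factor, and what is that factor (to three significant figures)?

sample L, n = 0.804

Converting E to GPa, α to ×10⁻⁶/K, σ_y to MPa, then σ and n for each:
  sample L: E = 203.4, α = 12.1, σ_y = 213.7 → σ = 266 MPa, n = 0.804
  sample Y: E = 68.70, α = 22.1, σ_y = 189.0 → σ = 164 MPa, n = 1.15
  sample X: E = 407.5, α = 4.36, σ_y = 608.0 → σ = 192 MPa, n = 3.17
  sample U: E = 313.7, α = 3.37, σ_y = 562.0 → σ = 114 MPa, n = 4.92
The minimum is sample L at n = 0.804.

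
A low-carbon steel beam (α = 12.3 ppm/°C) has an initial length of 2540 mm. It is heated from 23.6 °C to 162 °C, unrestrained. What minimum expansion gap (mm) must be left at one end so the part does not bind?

4.32 mm

ΔT = 162 − 23.6 = 138.4 K.
ΔL = α·L₀·ΔT = 12.3×10⁻⁶ × 2540 mm × 138.4 K = 4.32 mm.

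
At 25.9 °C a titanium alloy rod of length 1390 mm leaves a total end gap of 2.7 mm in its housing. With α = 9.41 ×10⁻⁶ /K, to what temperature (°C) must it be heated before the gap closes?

232 °C

α·L₀·ΔT = 2.7 mm ⇒ ΔT = 2.7 / (9.41×10⁻⁶ × 1390.0) = 206.4 K.
T = 25.9 + 206.4 = 232.3 °C.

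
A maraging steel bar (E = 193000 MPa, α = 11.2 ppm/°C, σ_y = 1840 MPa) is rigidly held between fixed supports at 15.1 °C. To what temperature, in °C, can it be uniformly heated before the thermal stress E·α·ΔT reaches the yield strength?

866 °C

E = 193000 MPa = 193.0 GPa.
E·α·ΔT = 1840 MPa ⇒ ΔT = 1840 / (193.0×10³ × 11.2×10⁻⁶) = 851.2 K.
T = 15.1 + 851.2 = 866.3 °C.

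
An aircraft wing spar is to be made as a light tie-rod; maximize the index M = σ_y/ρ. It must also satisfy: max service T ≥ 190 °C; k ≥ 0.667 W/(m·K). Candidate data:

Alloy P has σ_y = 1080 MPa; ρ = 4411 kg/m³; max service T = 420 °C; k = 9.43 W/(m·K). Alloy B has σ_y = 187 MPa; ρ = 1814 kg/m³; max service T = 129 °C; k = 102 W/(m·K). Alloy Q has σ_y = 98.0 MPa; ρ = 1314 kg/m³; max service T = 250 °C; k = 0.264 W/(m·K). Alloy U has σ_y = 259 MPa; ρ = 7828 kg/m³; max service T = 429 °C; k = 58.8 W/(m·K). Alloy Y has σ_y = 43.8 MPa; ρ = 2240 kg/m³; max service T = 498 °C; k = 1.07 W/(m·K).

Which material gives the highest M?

alloy P

Screen on constraints: max service T ≥ 190 °C; k ≥ 0.667 W/(m·K). Survivors: alloy P, alloy U, alloy Y.
Evaluate M for each candidate:
  alloy P: M = 245 kN·m/kg
  alloy U: M = 33.1 kN·m/kg
  alloy Y: M = 19.6 kN·m/kg
Alloy P has the largest M.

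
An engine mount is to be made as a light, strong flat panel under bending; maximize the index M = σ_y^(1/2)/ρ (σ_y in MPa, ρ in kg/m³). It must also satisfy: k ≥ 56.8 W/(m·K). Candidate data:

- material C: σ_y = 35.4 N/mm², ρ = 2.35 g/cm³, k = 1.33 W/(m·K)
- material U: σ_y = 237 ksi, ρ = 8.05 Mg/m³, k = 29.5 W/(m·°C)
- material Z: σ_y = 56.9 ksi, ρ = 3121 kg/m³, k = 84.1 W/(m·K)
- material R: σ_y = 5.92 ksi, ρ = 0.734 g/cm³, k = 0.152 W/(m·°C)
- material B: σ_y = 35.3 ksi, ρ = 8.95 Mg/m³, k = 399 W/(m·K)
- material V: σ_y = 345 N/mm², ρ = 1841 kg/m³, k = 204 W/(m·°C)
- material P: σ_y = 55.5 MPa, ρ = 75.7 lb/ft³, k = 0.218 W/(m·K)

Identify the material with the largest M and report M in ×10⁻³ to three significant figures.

material V, M = 10.1×10⁻³

Screen on constraints: k ≥ 56.8 W/(m·K). Survivors: material Z, material B, material V.
In SI units:
  material Z: σ_y = 392.3 MPa, ρ = 3121 kg/m³
  material B: σ_y = 243.4 MPa, ρ = 8950 kg/m³
  material V: σ_y = 345.0 MPa, ρ = 1841 kg/m³
  material V: M = 10.1×10⁻³
  material Z: M = 6.35×10⁻³
  material B: M = 1.74×10⁻³
Material V ranks first.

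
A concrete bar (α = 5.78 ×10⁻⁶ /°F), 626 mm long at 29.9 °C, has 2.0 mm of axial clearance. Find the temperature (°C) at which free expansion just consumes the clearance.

337 °C

α = 5.78×10⁻⁶/°F × 9/5 = 10.4×10⁻⁶/K.
α·L₀·ΔT = 2.0 mm ⇒ ΔT = 2.0 / (10.4×10⁻⁶ × 626.0) = 307.1 K.
T = 29.9 + 307.1 = 337.0 °C.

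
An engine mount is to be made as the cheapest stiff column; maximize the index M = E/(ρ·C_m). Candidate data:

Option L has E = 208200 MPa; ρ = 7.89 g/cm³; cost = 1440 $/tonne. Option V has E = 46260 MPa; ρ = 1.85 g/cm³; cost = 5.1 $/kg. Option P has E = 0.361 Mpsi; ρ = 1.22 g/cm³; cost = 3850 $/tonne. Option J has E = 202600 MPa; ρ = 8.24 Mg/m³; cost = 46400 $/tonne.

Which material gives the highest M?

option L

Convert each candidate to consistent units, then evaluate M:
  option L: E = 208.2 GPa, ρ = 7890 kg/m³, cost = 1.440 $/kg
  option V: E = 46.26 GPa, ρ = 1850 kg/m³, cost = 5.100 $/kg
  option P: E = 2.489 GPa, ρ = 1220 kg/m³, cost = 3.850 $/kg
  option J: E = 202.6 GPa, ρ = 8240 kg/m³, cost = 46.40 $/kg
  option L: M = 18.3 MN·m per $
  option V: M = 4.90 MN·m per $
  option P: M = 0.530 MN·m per $
  option J: M = 0.530 MN·m per $
Option L has the largest M.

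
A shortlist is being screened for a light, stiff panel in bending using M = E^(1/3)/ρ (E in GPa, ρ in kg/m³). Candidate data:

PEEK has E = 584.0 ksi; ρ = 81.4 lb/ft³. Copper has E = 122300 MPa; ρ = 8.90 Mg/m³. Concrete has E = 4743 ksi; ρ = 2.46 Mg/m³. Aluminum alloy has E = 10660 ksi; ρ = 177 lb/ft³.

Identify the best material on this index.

In SI units:
  PEEK: E = 4.027 GPa, ρ = 1304 kg/m³
  copper: E = 122.3 GPa, ρ = 8900 kg/m³
  concrete: E = 32.70 GPa, ρ = 2460 kg/m³
  aluminum alloy: E = 73.50 GPa, ρ = 2835 kg/m³
  aluminum alloy: M = 1.48×10⁻³
  concrete: M = 1.30×10⁻³
  PEEK: M = 1.22×10⁻³
  copper: M = 0.558×10⁻³
Aluminum alloy ranks first.

aluminum alloy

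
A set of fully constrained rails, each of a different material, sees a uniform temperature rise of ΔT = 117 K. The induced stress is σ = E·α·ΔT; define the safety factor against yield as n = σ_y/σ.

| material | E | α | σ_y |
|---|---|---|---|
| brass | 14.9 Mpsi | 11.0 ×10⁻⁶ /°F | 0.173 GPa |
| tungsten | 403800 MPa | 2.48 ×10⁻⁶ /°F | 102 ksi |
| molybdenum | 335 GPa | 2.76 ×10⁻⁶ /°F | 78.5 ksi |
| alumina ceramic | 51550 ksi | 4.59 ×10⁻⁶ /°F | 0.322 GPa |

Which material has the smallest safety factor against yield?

brass

With everything in SI (GPa, ×10⁻⁶/K, MPa):
  brass: E = 102.7, α = 19.8, σ_y = 173.0 → σ = 238 MPa, n = 0.727
  tungsten: E = 403.8, α = 4.46, σ_y = 703.3 → σ = 211 MPa, n = 3.33
  molybdenum: E = 335.0, α = 4.97, σ_y = 541.2 → σ = 195 MPa, n = 2.78
  alumina ceramic: E = 355.4, α = 8.26, σ_y = 322.0 → σ = 344 MPa, n = 0.937
Brass has the lowest safety factor, n = 0.727.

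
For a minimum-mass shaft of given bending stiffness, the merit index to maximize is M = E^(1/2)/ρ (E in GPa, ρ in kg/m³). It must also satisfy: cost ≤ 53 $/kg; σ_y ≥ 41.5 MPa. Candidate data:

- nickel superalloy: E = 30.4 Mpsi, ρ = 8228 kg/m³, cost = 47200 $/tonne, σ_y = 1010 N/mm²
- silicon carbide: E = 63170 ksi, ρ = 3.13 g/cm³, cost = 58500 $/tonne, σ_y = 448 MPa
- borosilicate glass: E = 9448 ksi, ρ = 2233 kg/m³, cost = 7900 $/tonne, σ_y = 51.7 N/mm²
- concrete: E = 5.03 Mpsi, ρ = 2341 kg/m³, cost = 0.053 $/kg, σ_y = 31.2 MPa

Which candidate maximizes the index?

Screen on constraints: cost ≤ 53 $/kg; σ_y ≥ 41.5 MPa. Survivors: nickel superalloy, borosilicate glass.
After converting to SI:
  nickel superalloy: E = 209.6 GPa, ρ = 8228 kg/m³
  borosilicate glass: E = 65.14 GPa, ρ = 2233 kg/m³
  borosilicate glass: M = 3.61×10⁻³
  nickel superalloy: M = 1.76×10⁻³
Borosilicate glass ranks first.

borosilicate glass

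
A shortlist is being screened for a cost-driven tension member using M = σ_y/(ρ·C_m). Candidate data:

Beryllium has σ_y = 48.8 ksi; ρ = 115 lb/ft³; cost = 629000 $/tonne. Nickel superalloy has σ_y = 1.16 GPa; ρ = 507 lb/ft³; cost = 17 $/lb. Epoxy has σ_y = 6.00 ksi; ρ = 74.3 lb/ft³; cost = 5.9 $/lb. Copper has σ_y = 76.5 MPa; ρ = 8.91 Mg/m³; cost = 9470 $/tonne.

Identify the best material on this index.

nickel superalloy

In SI units:
  beryllium: σ_y = 336.5 MPa, ρ = 1842 kg/m³, cost = 629.0 $/kg
  nickel superalloy: σ_y = 1160 MPa, ρ = 8121 kg/m³, cost = 37.48 $/kg
  epoxy: σ_y = 41.37 MPa, ρ = 1190 kg/m³, cost = 13.01 $/kg
  copper: σ_y = 76.50 MPa, ρ = 8910 kg/m³, cost = 9.470 $/kg
  nickel superalloy: M = 3.81 kN·m per $
  epoxy: M = 2.67 kN·m per $
  copper: M = 0.907 kN·m per $
  beryllium: M = 0.290 kN·m per $
Nickel superalloy has the largest M.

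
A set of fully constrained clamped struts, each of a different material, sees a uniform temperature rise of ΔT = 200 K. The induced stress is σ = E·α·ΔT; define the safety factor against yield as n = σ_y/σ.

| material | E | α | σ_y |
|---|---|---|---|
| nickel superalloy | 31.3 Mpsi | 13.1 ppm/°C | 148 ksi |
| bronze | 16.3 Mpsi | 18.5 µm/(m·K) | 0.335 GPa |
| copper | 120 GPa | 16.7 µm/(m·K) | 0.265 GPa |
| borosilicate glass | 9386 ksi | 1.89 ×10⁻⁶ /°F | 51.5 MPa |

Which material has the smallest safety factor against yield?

With everything in SI (GPa, ×10⁻⁶/K, MPa):
  nickel superalloy: E = 215.8, α = 13.1, σ_y = 1020 → σ = 565 MPa, n = 1.80
  bronze: E = 112.4, α = 18.5, σ_y = 335.0 → σ = 416 MPa, n = 0.806
  copper: E = 120.0, α = 16.7, σ_y = 265.0 → σ = 401 MPa, n = 0.661
  borosilicate glass: E = 64.71, α = 3.40, σ_y = 51.50 → σ = 44.0 MPa, n = 1.17
Copper has the lowest safety factor, n = 0.661.

copper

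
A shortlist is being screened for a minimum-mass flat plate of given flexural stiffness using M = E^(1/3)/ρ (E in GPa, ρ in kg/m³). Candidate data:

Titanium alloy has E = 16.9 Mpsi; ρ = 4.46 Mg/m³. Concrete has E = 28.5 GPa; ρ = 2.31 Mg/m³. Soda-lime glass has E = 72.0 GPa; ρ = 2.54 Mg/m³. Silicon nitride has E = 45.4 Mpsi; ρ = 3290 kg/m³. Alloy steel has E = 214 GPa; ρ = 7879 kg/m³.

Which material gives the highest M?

Normalizing units and computing the index:
  titanium alloy: E = 116.5 GPa, ρ = 4460 kg/m³
  concrete: E = 28.50 GPa, ρ = 2310 kg/m³
  soda-lime glass: E = 72.00 GPa, ρ = 2540 kg/m³
  silicon nitride: E = 313.0 GPa, ρ = 3290 kg/m³
  alloy steel: E = 214.0 GPa, ρ = 7879 kg/m³
  silicon nitride: M = 2.06×10⁻³
  soda-lime glass: M = 1.64×10⁻³
  concrete: M = 1.32×10⁻³
  titanium alloy: M = 1.10×10⁻³
  alloy steel: M = 0.759×10⁻³
Silicon nitride has the largest M.

silicon nitride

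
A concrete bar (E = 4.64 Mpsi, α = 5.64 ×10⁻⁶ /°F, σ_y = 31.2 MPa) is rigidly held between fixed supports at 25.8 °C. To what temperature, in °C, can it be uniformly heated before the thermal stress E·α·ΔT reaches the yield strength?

122 °C

E = 4.64 Mpsi = 31.99 GPa.
α = 5.64×10⁻⁶/°F × 9/5 = 10.2×10⁻⁶/K.
E·α·ΔT = 31.20 MPa ⇒ ΔT = 31.20 / (31.99×10³ × 10.2×10⁻⁶) = 96.07 K.
T = 25.8 + 96.07 = 121.9 °C.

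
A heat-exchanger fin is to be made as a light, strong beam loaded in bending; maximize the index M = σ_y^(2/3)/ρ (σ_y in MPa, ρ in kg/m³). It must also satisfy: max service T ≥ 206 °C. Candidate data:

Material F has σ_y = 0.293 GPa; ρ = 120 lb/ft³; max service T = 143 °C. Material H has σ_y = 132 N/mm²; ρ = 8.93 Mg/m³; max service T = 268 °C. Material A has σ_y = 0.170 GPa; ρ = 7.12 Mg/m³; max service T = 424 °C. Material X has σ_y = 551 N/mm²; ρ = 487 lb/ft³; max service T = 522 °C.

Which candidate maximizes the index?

Screen on constraints: max service T ≥ 206 °C. Survivors: material H, material A, material X.
In SI units:
  material H: σ_y = 132.0 MPa, ρ = 8930 kg/m³
  material A: σ_y = 170.0 MPa, ρ = 7120 kg/m³
  material X: σ_y = 551.0 MPa, ρ = 7801 kg/m³
  material X: M = 8.62×10⁻³
  material A: M = 4.31×10⁻³
  material H: M = 2.90×10⁻³
The maximum is for material X.

material X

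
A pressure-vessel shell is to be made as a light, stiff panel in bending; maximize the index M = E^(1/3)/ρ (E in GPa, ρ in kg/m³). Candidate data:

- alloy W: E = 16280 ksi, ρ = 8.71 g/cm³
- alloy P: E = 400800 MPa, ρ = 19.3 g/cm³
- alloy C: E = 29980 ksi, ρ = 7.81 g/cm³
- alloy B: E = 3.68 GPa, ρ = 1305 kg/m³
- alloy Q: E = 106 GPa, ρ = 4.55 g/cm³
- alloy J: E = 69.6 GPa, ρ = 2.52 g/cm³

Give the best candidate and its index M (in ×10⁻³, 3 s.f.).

Putting every candidate on a common basis:
  alloy W: E = 112.2 GPa, ρ = 8710 kg/m³
  alloy P: E = 400.8 GPa, ρ = 19300 kg/m³
  alloy C: E = 206.7 GPa, ρ = 7810 kg/m³
  alloy B: E = 3.680 GPa, ρ = 1305 kg/m³
  alloy Q: E = 106.0 GPa, ρ = 4550 kg/m³
  alloy J: E = 69.60 GPa, ρ = 2520 kg/m³
  alloy J: M = 1.63×10⁻³
  alloy B: M = 1.18×10⁻³
  alloy Q: M = 1.04×10⁻³
  alloy C: M = 0.757×10⁻³
  alloy W: M = 0.554×10⁻³
  alloy P: M = 0.382×10⁻³
Highest index: alloy J.

alloy J, M = 1.63×10⁻³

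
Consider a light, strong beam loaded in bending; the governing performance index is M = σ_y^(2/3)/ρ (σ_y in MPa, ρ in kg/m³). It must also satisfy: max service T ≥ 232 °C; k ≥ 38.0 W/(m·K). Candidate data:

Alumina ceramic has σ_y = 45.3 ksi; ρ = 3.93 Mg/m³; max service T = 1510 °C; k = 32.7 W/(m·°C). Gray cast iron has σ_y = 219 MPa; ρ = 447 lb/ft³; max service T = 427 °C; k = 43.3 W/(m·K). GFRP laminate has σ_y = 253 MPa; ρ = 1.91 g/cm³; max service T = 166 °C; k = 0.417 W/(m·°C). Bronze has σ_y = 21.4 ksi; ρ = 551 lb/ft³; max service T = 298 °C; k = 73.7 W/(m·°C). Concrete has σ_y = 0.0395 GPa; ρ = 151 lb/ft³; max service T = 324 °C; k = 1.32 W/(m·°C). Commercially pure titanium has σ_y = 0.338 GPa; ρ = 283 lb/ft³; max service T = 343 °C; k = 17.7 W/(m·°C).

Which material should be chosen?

Screen on constraints: max service T ≥ 232 °C; k ≥ 38.0 W/(m·K). Survivors: gray cast iron, bronze.
Putting every candidate on a common basis:
  gray cast iron: σ_y = 219.0 MPa, ρ = 7160 kg/m³
  bronze: σ_y = 147.5 MPa, ρ = 8826 kg/m³
  gray cast iron: M = 5.07×10⁻³
  bronze: M = 3.16×10⁻³
Gray cast iron ranks first.

gray cast iron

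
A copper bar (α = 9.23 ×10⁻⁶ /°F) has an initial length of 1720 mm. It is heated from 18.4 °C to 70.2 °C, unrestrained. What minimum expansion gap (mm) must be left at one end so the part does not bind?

Convert α: 9.23×10⁻⁶/°F × (9/5) = 16.6×10⁻⁶/K.
ΔT = 70.2 − 18.4 = 51.80 K.
ΔL = α·L₀·ΔT = 16.6×10⁻⁶ × 1720 mm × 51.80 K = 1.48 mm.

1.48 mm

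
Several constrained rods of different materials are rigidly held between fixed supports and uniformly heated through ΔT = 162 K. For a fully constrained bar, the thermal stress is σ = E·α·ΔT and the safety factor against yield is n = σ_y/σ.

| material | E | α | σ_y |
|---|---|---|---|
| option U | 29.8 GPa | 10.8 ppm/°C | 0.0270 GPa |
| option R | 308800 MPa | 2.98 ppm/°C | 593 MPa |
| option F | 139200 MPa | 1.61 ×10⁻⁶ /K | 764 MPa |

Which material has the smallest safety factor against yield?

option U

Per material, after unit conversion:
  option U: E = 29.80, α = 10.8, σ_y = 27.00 → σ = 52.1 MPa, n = 0.518
  option R: E = 308.8, α = 2.98, σ_y = 593.0 → σ = 149 MPa, n = 3.98
  option F: E = 139.2, α = 1.61, σ_y = 764.0 → σ = 36.3 MPa, n = 21.0
The minimum is option U at n = 0.518.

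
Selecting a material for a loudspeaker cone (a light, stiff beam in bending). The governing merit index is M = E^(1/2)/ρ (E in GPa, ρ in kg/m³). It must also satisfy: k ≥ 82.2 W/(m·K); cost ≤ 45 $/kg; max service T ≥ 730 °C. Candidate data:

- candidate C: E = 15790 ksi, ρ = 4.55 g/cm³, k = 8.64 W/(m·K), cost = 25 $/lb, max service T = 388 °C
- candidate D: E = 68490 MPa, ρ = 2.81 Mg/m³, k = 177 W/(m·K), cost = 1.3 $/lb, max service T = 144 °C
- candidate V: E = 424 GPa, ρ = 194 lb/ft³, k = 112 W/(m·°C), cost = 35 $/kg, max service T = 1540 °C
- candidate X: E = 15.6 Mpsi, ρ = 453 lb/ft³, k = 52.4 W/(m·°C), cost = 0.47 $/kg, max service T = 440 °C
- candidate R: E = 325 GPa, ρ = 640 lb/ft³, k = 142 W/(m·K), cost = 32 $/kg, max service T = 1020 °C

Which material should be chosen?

Screen on constraints: k ≥ 82.2 W/(m·K); cost ≤ 45 $/kg; max service T ≥ 730 °C. Survivors: candidate V, candidate R.
Convert each candidate to consistent units, then evaluate M:
  candidate V: E = 424.0 GPa, ρ = 3108 kg/m³
  candidate R: E = 325.0 GPa, ρ = 10250 kg/m³
  candidate V: M = 6.63×10⁻³
  candidate R: M = 1.76×10⁻³
The maximum is for candidate V.

candidate V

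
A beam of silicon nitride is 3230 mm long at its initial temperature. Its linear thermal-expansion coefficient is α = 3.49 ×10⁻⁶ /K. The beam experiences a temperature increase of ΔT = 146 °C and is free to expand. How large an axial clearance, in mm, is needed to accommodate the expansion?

ΔL = α·L₀·ΔT = 3.49×10⁻⁶ × 3230 mm × 146.0 K = 1.65 mm.

1.65 mm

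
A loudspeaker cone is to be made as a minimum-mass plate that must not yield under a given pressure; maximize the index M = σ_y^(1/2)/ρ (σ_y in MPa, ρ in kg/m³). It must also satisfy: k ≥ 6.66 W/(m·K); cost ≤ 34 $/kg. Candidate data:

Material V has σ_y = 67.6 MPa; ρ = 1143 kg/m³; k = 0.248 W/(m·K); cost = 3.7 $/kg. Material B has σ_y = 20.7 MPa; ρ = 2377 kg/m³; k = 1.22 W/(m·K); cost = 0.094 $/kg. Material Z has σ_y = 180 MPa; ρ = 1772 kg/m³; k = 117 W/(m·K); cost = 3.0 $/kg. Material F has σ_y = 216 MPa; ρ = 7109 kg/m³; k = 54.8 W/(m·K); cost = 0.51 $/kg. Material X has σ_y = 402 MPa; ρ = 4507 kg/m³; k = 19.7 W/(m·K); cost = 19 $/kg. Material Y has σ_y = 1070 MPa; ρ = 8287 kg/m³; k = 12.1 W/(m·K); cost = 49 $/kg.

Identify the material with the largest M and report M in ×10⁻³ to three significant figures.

Screen on constraints: k ≥ 6.66 W/(m·K); cost ≤ 34 $/kg. Survivors: material Z, material F, material X.
Per-candidate index values:
  material Z: M = 7.57×10⁻³
  material X: M = 4.45×10⁻³
  material F: M = 2.07×10⁻³
Highest index: material Z.

material Z, M = 7.57×10⁻³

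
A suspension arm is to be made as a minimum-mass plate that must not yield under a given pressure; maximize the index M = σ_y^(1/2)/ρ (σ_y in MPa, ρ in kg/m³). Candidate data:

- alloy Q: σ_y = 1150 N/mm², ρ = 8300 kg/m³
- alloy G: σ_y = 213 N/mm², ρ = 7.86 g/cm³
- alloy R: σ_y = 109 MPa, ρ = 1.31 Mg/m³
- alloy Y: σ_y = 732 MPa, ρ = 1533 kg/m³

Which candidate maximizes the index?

In SI units:
  alloy Q: σ_y = 1150 MPa, ρ = 8300 kg/m³
  alloy G: σ_y = 213.0 MPa, ρ = 7860 kg/m³
  alloy R: σ_y = 109.0 MPa, ρ = 1310 kg/m³
  alloy Y: σ_y = 732.0 MPa, ρ = 1533 kg/m³
  alloy Y: M = 17.6×10⁻³
  alloy R: M = 7.97×10⁻³
  alloy Q: M = 4.09×10⁻³
  alloy G: M = 1.86×10⁻³
Alloy Y has the largest M.

alloy Y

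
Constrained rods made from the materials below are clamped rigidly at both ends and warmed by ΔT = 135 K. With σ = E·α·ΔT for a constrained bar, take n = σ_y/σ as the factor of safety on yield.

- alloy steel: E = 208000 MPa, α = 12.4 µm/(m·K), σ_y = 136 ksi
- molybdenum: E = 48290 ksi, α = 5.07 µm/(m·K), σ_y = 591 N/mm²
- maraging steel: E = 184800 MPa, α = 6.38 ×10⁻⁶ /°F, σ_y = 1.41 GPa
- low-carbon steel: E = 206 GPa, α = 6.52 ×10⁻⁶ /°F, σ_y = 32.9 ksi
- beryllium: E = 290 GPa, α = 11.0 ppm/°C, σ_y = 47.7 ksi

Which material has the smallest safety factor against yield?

Per material, after unit conversion:
  alloy steel: E = 208.0, α = 12.4, σ_y = 937.7 → σ = 348 MPa, n = 2.69
  molybdenum: E = 332.9, α = 5.07, σ_y = 591.0 → σ = 228 MPa, n = 2.59
  maraging steel: E = 184.8, α = 11.5, σ_y = 1410 → σ = 287 MPa, n = 4.92
  low-carbon steel: E = 206.0, α = 11.7, σ_y = 226.8 → σ = 326 MPa, n = 0.695
  beryllium: E = 290.0, α = 11.0, σ_y = 328.9 → σ = 431 MPa, n = 0.764
Low-carbon steel has the lowest safety factor, n = 0.695.

low-carbon steel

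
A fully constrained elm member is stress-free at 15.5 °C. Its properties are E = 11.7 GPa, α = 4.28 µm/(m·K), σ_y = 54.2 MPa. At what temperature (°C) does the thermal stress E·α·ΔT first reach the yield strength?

E·α·ΔT = 54.20 MPa ⇒ ΔT = 54.20 / (11.70×10³ × 4.28×10⁻⁶) = 1082 K.
T = 15.5 + 1082 = 1098 °C.

1100 °C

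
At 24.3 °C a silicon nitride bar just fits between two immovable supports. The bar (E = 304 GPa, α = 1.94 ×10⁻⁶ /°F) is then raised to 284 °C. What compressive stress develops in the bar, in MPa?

276 MPa

α = 1.94×10⁻⁶/°F × 9/5 = 3.49×10⁻⁶/K.
ΔT = 259.7 K. Constrained thermal stress σ = E·α·ΔT = 304.0×10³ MPa × 3.49×10⁻⁶ × 259.7 = 276 MPa (compressive).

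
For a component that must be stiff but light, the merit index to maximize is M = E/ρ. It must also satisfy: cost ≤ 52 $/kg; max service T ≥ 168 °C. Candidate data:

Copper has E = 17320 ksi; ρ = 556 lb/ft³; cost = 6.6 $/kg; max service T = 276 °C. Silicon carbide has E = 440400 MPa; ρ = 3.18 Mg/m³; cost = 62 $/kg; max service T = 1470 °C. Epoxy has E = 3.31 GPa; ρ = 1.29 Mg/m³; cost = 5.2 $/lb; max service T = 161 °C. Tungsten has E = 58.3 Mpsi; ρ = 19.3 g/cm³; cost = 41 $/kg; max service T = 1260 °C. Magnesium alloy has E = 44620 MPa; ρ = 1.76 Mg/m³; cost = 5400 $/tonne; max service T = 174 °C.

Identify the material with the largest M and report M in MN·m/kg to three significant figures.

Screen on constraints: cost ≤ 52 $/kg; max service T ≥ 168 °C. Survivors: copper, tungsten, magnesium alloy.
Convert each candidate to consistent units, then evaluate M:
  copper: E = 119.4 GPa, ρ = 8906 kg/m³
  tungsten: E = 402.0 GPa, ρ = 19300 kg/m³
  magnesium alloy: E = 44.62 GPa, ρ = 1760 kg/m³
  magnesium alloy: M = 25.4 MN·m/kg
  tungsten: M = 20.8 MN·m/kg
  copper: M = 13.4 MN·m/kg
Magnesium alloy ranks first.

magnesium alloy, M = 25.4 MN·m/kg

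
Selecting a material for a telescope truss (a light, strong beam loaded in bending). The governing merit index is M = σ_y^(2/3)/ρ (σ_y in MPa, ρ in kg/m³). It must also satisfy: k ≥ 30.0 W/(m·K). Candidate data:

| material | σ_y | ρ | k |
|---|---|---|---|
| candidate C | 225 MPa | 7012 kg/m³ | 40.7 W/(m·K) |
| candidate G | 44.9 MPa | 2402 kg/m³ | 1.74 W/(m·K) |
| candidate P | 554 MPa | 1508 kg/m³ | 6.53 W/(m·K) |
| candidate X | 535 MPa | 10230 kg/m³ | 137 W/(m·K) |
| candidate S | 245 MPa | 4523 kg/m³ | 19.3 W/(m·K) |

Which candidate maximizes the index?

Screen on constraints: k ≥ 30.0 W/(m·K). Survivors: candidate C, candidate X.
Computing M directly (units already consistent):
  candidate X: M = 6.44×10⁻³
  candidate C: M = 5.28×10⁻³
The maximum is for candidate X.

candidate X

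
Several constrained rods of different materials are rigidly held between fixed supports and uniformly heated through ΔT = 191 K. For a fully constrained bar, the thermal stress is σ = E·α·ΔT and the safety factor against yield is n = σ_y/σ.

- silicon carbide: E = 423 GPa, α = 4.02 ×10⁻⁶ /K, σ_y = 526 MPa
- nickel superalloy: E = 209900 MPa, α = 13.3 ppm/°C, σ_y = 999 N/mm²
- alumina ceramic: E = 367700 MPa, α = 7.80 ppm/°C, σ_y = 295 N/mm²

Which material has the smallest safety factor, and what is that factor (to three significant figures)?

Converting E to GPa, α to ×10⁻⁶/K, σ_y to MPa, then σ and n for each:
  silicon carbide: E = 423.0, α = 4.02, σ_y = 526.0 → σ = 325 MPa, n = 1.62
  nickel superalloy: E = 209.9, α = 13.3, σ_y = 999.0 → σ = 533 MPa, n = 1.87
  alumina ceramic: E = 367.7, α = 7.80, σ_y = 295.0 → σ = 548 MPa, n = 0.539
The minimum is alumina ceramic at n = 0.539.

alumina ceramic, n = 0.539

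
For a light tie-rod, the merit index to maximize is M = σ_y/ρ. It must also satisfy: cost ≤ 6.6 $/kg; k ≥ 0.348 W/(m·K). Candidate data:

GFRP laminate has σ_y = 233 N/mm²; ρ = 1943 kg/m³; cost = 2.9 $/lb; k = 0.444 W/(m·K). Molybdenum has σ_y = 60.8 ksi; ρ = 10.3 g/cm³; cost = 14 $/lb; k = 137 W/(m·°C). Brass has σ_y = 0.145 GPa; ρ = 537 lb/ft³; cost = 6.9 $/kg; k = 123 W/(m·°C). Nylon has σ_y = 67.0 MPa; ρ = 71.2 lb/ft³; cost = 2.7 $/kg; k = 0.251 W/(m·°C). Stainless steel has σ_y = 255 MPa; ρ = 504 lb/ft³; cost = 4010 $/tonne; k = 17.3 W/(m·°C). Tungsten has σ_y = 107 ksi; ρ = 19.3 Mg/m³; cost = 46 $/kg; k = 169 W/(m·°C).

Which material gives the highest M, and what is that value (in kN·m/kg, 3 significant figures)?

Screen on constraints: cost ≤ 6.6 $/kg; k ≥ 0.348 W/(m·K). Survivors: GFRP laminate, stainless steel.
Convert each candidate to consistent units, then evaluate M:
  GFRP laminate: σ_y = 233.0 MPa, ρ = 1943 kg/m³
  stainless steel: σ_y = 255.0 MPa, ρ = 8073 kg/m³
  GFRP laminate: M = 120 kN·m/kg
  stainless steel: M = 31.6 kN·m/kg
GFRP laminate has the largest M.

GFRP laminate, M = 120 kN·m/kg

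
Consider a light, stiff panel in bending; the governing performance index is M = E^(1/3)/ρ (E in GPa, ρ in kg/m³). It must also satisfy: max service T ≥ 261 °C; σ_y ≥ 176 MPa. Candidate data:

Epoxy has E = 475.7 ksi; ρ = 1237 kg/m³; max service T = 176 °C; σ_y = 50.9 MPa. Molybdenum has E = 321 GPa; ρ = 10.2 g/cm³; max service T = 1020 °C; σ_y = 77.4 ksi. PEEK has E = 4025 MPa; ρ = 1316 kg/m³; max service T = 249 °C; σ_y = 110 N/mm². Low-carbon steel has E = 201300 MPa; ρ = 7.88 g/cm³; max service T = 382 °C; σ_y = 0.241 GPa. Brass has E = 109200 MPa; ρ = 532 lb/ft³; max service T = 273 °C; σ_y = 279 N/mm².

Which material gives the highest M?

low-carbon steel

Screen on constraints: max service T ≥ 261 °C; σ_y ≥ 176 MPa. Survivors: molybdenum, low-carbon steel, brass.
Convert each candidate to consistent units, then evaluate M:
  molybdenum: E = 321.0 GPa, ρ = 10200 kg/m³
  low-carbon steel: E = 201.3 GPa, ρ = 7880 kg/m³
  brass: E = 109.2 GPa, ρ = 8522 kg/m³
  low-carbon steel: M = 0.744×10⁻³
  molybdenum: M = 0.671×10⁻³
  brass: M = 0.561×10⁻³
The maximum is for low-carbon steel.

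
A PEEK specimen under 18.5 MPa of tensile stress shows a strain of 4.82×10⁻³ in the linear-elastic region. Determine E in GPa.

3.84 GPa

E = σ/ε = 18.5 MPa / 4.82×10⁻³ = 3838 MPa = 3.84 GPa.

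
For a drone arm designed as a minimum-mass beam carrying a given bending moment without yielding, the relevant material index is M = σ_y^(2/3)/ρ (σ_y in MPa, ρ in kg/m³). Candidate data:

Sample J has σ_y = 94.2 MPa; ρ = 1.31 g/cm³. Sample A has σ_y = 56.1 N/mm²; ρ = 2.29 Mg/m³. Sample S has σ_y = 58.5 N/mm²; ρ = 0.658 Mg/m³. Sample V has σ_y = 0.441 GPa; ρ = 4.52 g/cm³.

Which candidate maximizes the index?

In SI units:
  sample J: σ_y = 94.20 MPa, ρ = 1310 kg/m³
  sample A: σ_y = 56.10 MPa, ρ = 2290 kg/m³
  sample S: σ_y = 58.50 MPa, ρ = 658.0 kg/m³
  sample V: σ_y = 441.0 MPa, ρ = 4520 kg/m³
  sample S: M = 22.9×10⁻³
  sample J: M = 15.8×10⁻³
  sample V: M = 12.8×10⁻³
  sample A: M = 6.40×10⁻³
Sample S ranks first.

sample S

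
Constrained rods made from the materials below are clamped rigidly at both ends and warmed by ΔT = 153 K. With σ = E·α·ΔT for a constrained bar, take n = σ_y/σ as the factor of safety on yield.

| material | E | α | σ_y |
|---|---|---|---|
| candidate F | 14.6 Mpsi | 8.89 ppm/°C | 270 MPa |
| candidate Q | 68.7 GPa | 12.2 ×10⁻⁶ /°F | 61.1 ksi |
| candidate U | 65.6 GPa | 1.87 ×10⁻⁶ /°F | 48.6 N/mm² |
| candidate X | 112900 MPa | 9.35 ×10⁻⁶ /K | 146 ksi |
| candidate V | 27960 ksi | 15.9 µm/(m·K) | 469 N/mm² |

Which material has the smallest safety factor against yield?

Per material, after unit conversion:
  candidate F: E = 100.7, α = 8.89, σ_y = 270.0 → σ = 137 MPa, n = 1.97
  candidate Q: E = 68.70, α = 22.0, σ_y = 421.3 → σ = 231 MPa, n = 1.83
  candidate U: E = 65.60, α = 3.37, σ_y = 48.60 → σ = 33.8 MPa, n = 1.44
  candidate X: E = 112.9, α = 9.35, σ_y = 1007 → σ = 162 MPa, n = 6.23
  candidate V: E = 192.8, α = 15.9, σ_y = 469.0 → σ = 469 MPa, n = 1.00
Smallest n: candidate V with n = 1.00.

candidate V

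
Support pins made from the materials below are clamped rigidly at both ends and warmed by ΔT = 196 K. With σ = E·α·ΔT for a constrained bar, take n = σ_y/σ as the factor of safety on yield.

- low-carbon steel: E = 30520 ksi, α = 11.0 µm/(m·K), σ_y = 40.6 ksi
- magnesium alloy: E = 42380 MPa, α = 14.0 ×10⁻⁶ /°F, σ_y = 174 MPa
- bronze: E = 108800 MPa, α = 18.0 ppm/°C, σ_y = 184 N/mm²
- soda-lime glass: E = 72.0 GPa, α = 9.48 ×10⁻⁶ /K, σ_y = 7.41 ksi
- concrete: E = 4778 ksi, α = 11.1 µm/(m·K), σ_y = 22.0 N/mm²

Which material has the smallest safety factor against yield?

concrete

Converting E to GPa, α to ×10⁻⁶/K, σ_y to MPa, then σ and n for each:
  low-carbon steel: E = 210.4, α = 11.0, σ_y = 279.9 → σ = 454 MPa, n = 0.617
  magnesium alloy: E = 42.38, α = 25.2, σ_y = 174.0 → σ = 209 MPa, n = 0.831
  bronze: E = 108.8, α = 18.0, σ_y = 184.0 → σ = 384 MPa, n = 0.479
  soda-lime glass: E = 72.00, α = 9.48, σ_y = 51.09 → σ = 134 MPa, n = 0.382
  concrete: E = 32.94, α = 11.1, σ_y = 22.00 → σ = 71.7 MPa, n = 0.307
The minimum is concrete at n = 0.307.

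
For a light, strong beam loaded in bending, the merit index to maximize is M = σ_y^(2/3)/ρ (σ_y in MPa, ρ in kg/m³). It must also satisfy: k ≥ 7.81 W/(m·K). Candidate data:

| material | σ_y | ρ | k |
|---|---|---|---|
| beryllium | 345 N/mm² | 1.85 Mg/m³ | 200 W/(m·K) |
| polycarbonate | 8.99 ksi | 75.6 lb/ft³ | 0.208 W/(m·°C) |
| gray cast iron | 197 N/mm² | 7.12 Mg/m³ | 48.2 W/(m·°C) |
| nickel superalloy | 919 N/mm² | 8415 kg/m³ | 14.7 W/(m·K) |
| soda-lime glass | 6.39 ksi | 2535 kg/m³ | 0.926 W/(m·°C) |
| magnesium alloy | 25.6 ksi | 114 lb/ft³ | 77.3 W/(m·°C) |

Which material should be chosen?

beryllium

Screen on constraints: k ≥ 7.81 W/(m·K). Survivors: beryllium, gray cast iron, nickel superalloy, magnesium alloy.
In SI units:
  beryllium: σ_y = 345.0 MPa, ρ = 1850 kg/m³
  gray cast iron: σ_y = 197.0 MPa, ρ = 7120 kg/m³
  nickel superalloy: σ_y = 919.0 MPa, ρ = 8415 kg/m³
  magnesium alloy: σ_y = 176.5 MPa, ρ = 1826 kg/m³
  beryllium: M = 26.6×10⁻³
  magnesium alloy: M = 17.2×10⁻³
  nickel superalloy: M = 11.2×10⁻³
  gray cast iron: M = 4.76×10⁻³
Beryllium has the largest M.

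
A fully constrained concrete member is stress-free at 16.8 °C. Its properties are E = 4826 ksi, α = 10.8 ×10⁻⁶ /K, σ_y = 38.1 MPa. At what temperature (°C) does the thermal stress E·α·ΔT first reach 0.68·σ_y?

88.9 °C

E = 4826 ksi = 33.27 GPa.
E·α·ΔT = 25.91 MPa ⇒ ΔT = 25.91 / (33.27×10³ × 10.8×10⁻⁶) = 72.09 K.
T = 16.8 + 72.09 = 88.89 °C.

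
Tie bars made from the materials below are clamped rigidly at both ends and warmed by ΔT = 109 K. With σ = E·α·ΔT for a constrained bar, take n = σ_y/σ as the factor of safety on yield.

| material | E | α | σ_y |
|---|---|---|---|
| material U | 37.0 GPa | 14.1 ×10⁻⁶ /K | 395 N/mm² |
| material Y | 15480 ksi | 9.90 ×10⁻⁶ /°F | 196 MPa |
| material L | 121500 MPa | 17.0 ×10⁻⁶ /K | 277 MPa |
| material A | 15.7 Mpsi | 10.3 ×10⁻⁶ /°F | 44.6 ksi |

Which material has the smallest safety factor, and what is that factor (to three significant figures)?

material Y, n = 0.945

Converting E to GPa, α to ×10⁻⁶/K, σ_y to MPa, then σ and n for each:
  material U: E = 37.00, α = 14.1, σ_y = 395.0 → σ = 56.9 MPa, n = 6.95
  material Y: E = 106.7, α = 17.8, σ_y = 196.0 → σ = 207 MPa, n = 0.945
  material L: E = 121.5, α = 17.0, σ_y = 277.0 → σ = 225 MPa, n = 1.23
  material A: E = 108.2, α = 18.5, σ_y = 307.5 → σ = 219 MPa, n = 1.41
Smallest n: material Y with n = 0.945.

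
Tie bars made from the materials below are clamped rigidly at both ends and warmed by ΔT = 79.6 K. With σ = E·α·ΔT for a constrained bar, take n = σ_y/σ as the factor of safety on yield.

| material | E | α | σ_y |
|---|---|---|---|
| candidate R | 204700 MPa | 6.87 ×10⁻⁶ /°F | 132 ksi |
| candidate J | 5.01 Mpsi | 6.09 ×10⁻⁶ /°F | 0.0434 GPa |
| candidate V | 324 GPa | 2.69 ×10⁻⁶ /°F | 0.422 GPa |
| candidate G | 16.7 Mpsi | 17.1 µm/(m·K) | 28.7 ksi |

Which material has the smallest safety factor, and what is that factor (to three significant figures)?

Converting E to GPa, α to ×10⁻⁶/K, σ_y to MPa, then σ and n for each:
  candidate R: E = 204.7, α = 12.4, σ_y = 910.1 → σ = 201 MPa, n = 4.52
  candidate J: E = 34.54, α = 11.0, σ_y = 43.40 → σ = 30.1 MPa, n = 1.44
  candidate V: E = 324.0, α = 4.84, σ_y = 422.0 → σ = 125 MPa, n = 3.38
  candidate G: E = 115.1, α = 17.1, σ_y = 197.9 → σ = 157 MPa, n = 1.26
Candidate G has the lowest safety factor, n = 1.26.

candidate G, n = 1.26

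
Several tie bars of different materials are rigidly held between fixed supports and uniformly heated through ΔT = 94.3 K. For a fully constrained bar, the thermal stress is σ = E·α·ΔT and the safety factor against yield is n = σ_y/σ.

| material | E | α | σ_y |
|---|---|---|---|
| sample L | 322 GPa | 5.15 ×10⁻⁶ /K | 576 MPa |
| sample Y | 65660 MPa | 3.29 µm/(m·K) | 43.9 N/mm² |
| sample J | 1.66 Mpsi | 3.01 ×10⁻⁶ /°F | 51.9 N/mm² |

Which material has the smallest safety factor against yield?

Converting E to GPa, α to ×10⁻⁶/K, σ_y to MPa, then σ and n for each:
  sample L: E = 322.0, α = 5.15, σ_y = 576.0 → σ = 156 MPa, n = 3.68
  sample Y: E = 65.66, α = 3.29, σ_y = 43.90 → σ = 20.4 MPa, n = 2.16
  sample J: E = 11.45, α = 5.42, σ_y = 51.90 → σ = 5.85 MPa, n = 8.88
Smallest n: sample Y with n = 2.16.

sample Y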